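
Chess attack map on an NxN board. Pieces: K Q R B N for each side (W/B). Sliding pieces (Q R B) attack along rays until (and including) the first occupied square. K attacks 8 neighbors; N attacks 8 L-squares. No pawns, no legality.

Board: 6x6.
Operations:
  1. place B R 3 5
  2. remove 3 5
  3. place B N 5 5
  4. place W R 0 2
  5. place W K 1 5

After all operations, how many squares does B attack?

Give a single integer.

Op 1: place BR@(3,5)
Op 2: remove (3,5)
Op 3: place BN@(5,5)
Op 4: place WR@(0,2)
Op 5: place WK@(1,5)
Per-piece attacks for B:
  BN@(5,5): attacks (4,3) (3,4)
Union (2 distinct): (3,4) (4,3)

Answer: 2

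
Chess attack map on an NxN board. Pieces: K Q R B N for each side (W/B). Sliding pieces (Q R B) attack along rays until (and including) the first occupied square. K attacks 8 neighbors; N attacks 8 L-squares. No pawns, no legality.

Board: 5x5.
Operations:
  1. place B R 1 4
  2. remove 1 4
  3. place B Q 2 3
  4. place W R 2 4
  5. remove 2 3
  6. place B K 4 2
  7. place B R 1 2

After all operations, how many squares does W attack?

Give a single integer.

Op 1: place BR@(1,4)
Op 2: remove (1,4)
Op 3: place BQ@(2,3)
Op 4: place WR@(2,4)
Op 5: remove (2,3)
Op 6: place BK@(4,2)
Op 7: place BR@(1,2)
Per-piece attacks for W:
  WR@(2,4): attacks (2,3) (2,2) (2,1) (2,0) (3,4) (4,4) (1,4) (0,4)
Union (8 distinct): (0,4) (1,4) (2,0) (2,1) (2,2) (2,3) (3,4) (4,4)

Answer: 8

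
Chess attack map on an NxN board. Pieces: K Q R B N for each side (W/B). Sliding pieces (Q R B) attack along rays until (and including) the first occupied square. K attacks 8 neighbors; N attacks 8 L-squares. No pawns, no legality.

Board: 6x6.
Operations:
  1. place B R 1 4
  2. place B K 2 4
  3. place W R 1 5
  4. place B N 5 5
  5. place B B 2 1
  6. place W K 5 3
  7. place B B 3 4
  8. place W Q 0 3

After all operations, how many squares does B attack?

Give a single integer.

Op 1: place BR@(1,4)
Op 2: place BK@(2,4)
Op 3: place WR@(1,5)
Op 4: place BN@(5,5)
Op 5: place BB@(2,1)
Op 6: place WK@(5,3)
Op 7: place BB@(3,4)
Op 8: place WQ@(0,3)
Per-piece attacks for B:
  BR@(1,4): attacks (1,5) (1,3) (1,2) (1,1) (1,0) (2,4) (0,4) [ray(0,1) blocked at (1,5); ray(1,0) blocked at (2,4)]
  BB@(2,1): attacks (3,2) (4,3) (5,4) (3,0) (1,2) (0,3) (1,0) [ray(-1,1) blocked at (0,3)]
  BK@(2,4): attacks (2,5) (2,3) (3,4) (1,4) (3,5) (3,3) (1,5) (1,3)
  BB@(3,4): attacks (4,5) (4,3) (5,2) (2,5) (2,3) (1,2) (0,1)
  BN@(5,5): attacks (4,3) (3,4)
Union (21 distinct): (0,1) (0,3) (0,4) (1,0) (1,1) (1,2) (1,3) (1,4) (1,5) (2,3) (2,4) (2,5) (3,0) (3,2) (3,3) (3,4) (3,5) (4,3) (4,5) (5,2) (5,4)

Answer: 21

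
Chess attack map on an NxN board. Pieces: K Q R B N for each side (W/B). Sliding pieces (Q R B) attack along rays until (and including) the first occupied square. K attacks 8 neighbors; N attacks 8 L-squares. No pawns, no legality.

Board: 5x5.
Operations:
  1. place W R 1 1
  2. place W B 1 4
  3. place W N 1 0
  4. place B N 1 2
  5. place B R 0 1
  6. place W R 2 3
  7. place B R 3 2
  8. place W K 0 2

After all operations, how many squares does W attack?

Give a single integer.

Op 1: place WR@(1,1)
Op 2: place WB@(1,4)
Op 3: place WN@(1,0)
Op 4: place BN@(1,2)
Op 5: place BR@(0,1)
Op 6: place WR@(2,3)
Op 7: place BR@(3,2)
Op 8: place WK@(0,2)
Per-piece attacks for W:
  WK@(0,2): attacks (0,3) (0,1) (1,2) (1,3) (1,1)
  WN@(1,0): attacks (2,2) (3,1) (0,2)
  WR@(1,1): attacks (1,2) (1,0) (2,1) (3,1) (4,1) (0,1) [ray(0,1) blocked at (1,2); ray(0,-1) blocked at (1,0); ray(-1,0) blocked at (0,1)]
  WB@(1,4): attacks (2,3) (0,3) [ray(1,-1) blocked at (2,3)]
  WR@(2,3): attacks (2,4) (2,2) (2,1) (2,0) (3,3) (4,3) (1,3) (0,3)
Union (16 distinct): (0,1) (0,2) (0,3) (1,0) (1,1) (1,2) (1,3) (2,0) (2,1) (2,2) (2,3) (2,4) (3,1) (3,3) (4,1) (4,3)

Answer: 16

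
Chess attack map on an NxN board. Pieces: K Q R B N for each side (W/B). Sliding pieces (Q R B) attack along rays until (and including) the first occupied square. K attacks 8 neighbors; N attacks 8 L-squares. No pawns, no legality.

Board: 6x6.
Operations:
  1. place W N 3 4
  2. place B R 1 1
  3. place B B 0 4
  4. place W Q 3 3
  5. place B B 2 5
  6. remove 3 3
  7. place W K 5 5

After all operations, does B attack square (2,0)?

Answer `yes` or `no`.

Op 1: place WN@(3,4)
Op 2: place BR@(1,1)
Op 3: place BB@(0,4)
Op 4: place WQ@(3,3)
Op 5: place BB@(2,5)
Op 6: remove (3,3)
Op 7: place WK@(5,5)
Per-piece attacks for B:
  BB@(0,4): attacks (1,5) (1,3) (2,2) (3,1) (4,0)
  BR@(1,1): attacks (1,2) (1,3) (1,4) (1,5) (1,0) (2,1) (3,1) (4,1) (5,1) (0,1)
  BB@(2,5): attacks (3,4) (1,4) (0,3) [ray(1,-1) blocked at (3,4)]
B attacks (2,0): no

Answer: no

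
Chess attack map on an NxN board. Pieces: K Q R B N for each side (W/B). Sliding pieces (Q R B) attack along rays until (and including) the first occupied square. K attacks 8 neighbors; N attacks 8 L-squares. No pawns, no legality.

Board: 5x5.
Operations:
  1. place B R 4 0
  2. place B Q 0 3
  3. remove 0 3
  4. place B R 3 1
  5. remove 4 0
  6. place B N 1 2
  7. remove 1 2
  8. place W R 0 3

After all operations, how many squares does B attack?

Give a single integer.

Op 1: place BR@(4,0)
Op 2: place BQ@(0,3)
Op 3: remove (0,3)
Op 4: place BR@(3,1)
Op 5: remove (4,0)
Op 6: place BN@(1,2)
Op 7: remove (1,2)
Op 8: place WR@(0,3)
Per-piece attacks for B:
  BR@(3,1): attacks (3,2) (3,3) (3,4) (3,0) (4,1) (2,1) (1,1) (0,1)
Union (8 distinct): (0,1) (1,1) (2,1) (3,0) (3,2) (3,3) (3,4) (4,1)

Answer: 8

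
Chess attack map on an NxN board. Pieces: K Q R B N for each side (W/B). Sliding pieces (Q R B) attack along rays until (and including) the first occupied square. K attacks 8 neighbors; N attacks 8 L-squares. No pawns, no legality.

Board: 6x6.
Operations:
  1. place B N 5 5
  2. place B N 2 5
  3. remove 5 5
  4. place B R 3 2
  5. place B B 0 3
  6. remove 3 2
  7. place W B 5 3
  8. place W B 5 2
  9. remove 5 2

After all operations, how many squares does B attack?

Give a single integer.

Answer: 9

Derivation:
Op 1: place BN@(5,5)
Op 2: place BN@(2,5)
Op 3: remove (5,5)
Op 4: place BR@(3,2)
Op 5: place BB@(0,3)
Op 6: remove (3,2)
Op 7: place WB@(5,3)
Op 8: place WB@(5,2)
Op 9: remove (5,2)
Per-piece attacks for B:
  BB@(0,3): attacks (1,4) (2,5) (1,2) (2,1) (3,0) [ray(1,1) blocked at (2,5)]
  BN@(2,5): attacks (3,3) (4,4) (1,3) (0,4)
Union (9 distinct): (0,4) (1,2) (1,3) (1,4) (2,1) (2,5) (3,0) (3,3) (4,4)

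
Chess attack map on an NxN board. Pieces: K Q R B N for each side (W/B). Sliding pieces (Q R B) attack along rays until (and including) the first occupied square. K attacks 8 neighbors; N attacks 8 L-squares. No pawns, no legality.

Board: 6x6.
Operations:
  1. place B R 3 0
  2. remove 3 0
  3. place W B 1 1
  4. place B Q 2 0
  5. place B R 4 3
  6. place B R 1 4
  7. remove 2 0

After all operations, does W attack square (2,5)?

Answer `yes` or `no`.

Op 1: place BR@(3,0)
Op 2: remove (3,0)
Op 3: place WB@(1,1)
Op 4: place BQ@(2,0)
Op 5: place BR@(4,3)
Op 6: place BR@(1,4)
Op 7: remove (2,0)
Per-piece attacks for W:
  WB@(1,1): attacks (2,2) (3,3) (4,4) (5,5) (2,0) (0,2) (0,0)
W attacks (2,5): no

Answer: no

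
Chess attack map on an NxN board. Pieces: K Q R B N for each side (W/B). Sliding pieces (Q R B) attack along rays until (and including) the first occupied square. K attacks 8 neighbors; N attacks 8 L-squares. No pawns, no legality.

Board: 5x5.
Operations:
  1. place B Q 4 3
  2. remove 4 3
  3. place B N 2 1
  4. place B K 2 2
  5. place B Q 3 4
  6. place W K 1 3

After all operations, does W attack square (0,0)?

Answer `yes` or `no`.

Op 1: place BQ@(4,3)
Op 2: remove (4,3)
Op 3: place BN@(2,1)
Op 4: place BK@(2,2)
Op 5: place BQ@(3,4)
Op 6: place WK@(1,3)
Per-piece attacks for W:
  WK@(1,3): attacks (1,4) (1,2) (2,3) (0,3) (2,4) (2,2) (0,4) (0,2)
W attacks (0,0): no

Answer: no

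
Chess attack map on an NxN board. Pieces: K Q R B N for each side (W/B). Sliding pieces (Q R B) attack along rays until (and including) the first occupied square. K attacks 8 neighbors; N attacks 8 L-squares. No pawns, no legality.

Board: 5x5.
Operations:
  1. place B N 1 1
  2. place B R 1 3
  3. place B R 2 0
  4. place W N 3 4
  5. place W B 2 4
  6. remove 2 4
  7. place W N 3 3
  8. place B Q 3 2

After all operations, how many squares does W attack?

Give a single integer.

Op 1: place BN@(1,1)
Op 2: place BR@(1,3)
Op 3: place BR@(2,0)
Op 4: place WN@(3,4)
Op 5: place WB@(2,4)
Op 6: remove (2,4)
Op 7: place WN@(3,3)
Op 8: place BQ@(3,2)
Per-piece attacks for W:
  WN@(3,3): attacks (1,4) (4,1) (2,1) (1,2)
  WN@(3,4): attacks (4,2) (2,2) (1,3)
Union (7 distinct): (1,2) (1,3) (1,4) (2,1) (2,2) (4,1) (4,2)

Answer: 7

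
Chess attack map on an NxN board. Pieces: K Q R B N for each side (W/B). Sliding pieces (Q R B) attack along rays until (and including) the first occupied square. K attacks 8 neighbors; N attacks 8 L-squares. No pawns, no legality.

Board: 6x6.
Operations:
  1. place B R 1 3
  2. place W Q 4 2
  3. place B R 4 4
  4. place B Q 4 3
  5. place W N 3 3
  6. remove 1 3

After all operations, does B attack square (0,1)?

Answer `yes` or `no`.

Op 1: place BR@(1,3)
Op 2: place WQ@(4,2)
Op 3: place BR@(4,4)
Op 4: place BQ@(4,3)
Op 5: place WN@(3,3)
Op 6: remove (1,3)
Per-piece attacks for B:
  BQ@(4,3): attacks (4,4) (4,2) (5,3) (3,3) (5,4) (5,2) (3,4) (2,5) (3,2) (2,1) (1,0) [ray(0,1) blocked at (4,4); ray(0,-1) blocked at (4,2); ray(-1,0) blocked at (3,3)]
  BR@(4,4): attacks (4,5) (4,3) (5,4) (3,4) (2,4) (1,4) (0,4) [ray(0,-1) blocked at (4,3)]
B attacks (0,1): no

Answer: no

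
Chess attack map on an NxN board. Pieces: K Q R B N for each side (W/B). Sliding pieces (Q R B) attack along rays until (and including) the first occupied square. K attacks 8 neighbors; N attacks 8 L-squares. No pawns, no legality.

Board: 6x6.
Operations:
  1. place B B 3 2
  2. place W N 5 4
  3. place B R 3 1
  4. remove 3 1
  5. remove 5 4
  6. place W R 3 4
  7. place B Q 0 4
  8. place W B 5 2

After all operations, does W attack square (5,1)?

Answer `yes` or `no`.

Op 1: place BB@(3,2)
Op 2: place WN@(5,4)
Op 3: place BR@(3,1)
Op 4: remove (3,1)
Op 5: remove (5,4)
Op 6: place WR@(3,4)
Op 7: place BQ@(0,4)
Op 8: place WB@(5,2)
Per-piece attacks for W:
  WR@(3,4): attacks (3,5) (3,3) (3,2) (4,4) (5,4) (2,4) (1,4) (0,4) [ray(0,-1) blocked at (3,2); ray(-1,0) blocked at (0,4)]
  WB@(5,2): attacks (4,3) (3,4) (4,1) (3,0) [ray(-1,1) blocked at (3,4)]
W attacks (5,1): no

Answer: no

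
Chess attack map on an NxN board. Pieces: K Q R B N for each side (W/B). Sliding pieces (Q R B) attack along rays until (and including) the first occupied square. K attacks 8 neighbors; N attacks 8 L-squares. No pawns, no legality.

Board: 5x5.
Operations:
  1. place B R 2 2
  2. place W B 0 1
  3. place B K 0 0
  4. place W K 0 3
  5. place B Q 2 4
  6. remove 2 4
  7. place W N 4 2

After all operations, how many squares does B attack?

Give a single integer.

Op 1: place BR@(2,2)
Op 2: place WB@(0,1)
Op 3: place BK@(0,0)
Op 4: place WK@(0,3)
Op 5: place BQ@(2,4)
Op 6: remove (2,4)
Op 7: place WN@(4,2)
Per-piece attacks for B:
  BK@(0,0): attacks (0,1) (1,0) (1,1)
  BR@(2,2): attacks (2,3) (2,4) (2,1) (2,0) (3,2) (4,2) (1,2) (0,2) [ray(1,0) blocked at (4,2)]
Union (11 distinct): (0,1) (0,2) (1,0) (1,1) (1,2) (2,0) (2,1) (2,3) (2,4) (3,2) (4,2)

Answer: 11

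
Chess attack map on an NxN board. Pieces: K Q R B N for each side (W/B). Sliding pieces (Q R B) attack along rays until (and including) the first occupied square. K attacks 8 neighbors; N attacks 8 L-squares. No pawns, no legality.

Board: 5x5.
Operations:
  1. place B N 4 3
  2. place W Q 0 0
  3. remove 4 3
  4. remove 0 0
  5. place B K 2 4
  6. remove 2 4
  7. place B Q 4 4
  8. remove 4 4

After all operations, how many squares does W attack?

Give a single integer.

Op 1: place BN@(4,3)
Op 2: place WQ@(0,0)
Op 3: remove (4,3)
Op 4: remove (0,0)
Op 5: place BK@(2,4)
Op 6: remove (2,4)
Op 7: place BQ@(4,4)
Op 8: remove (4,4)
Per-piece attacks for W:
Union (0 distinct): (none)

Answer: 0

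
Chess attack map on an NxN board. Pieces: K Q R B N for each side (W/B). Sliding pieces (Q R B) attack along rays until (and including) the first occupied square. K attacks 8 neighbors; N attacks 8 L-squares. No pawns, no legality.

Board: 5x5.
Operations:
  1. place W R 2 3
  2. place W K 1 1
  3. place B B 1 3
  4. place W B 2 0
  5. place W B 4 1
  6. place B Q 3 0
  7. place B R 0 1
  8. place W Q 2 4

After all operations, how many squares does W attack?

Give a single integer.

Op 1: place WR@(2,3)
Op 2: place WK@(1,1)
Op 3: place BB@(1,3)
Op 4: place WB@(2,0)
Op 5: place WB@(4,1)
Op 6: place BQ@(3,0)
Op 7: place BR@(0,1)
Op 8: place WQ@(2,4)
Per-piece attacks for W:
  WK@(1,1): attacks (1,2) (1,0) (2,1) (0,1) (2,2) (2,0) (0,2) (0,0)
  WB@(2,0): attacks (3,1) (4,2) (1,1) [ray(-1,1) blocked at (1,1)]
  WR@(2,3): attacks (2,4) (2,2) (2,1) (2,0) (3,3) (4,3) (1,3) [ray(0,1) blocked at (2,4); ray(0,-1) blocked at (2,0); ray(-1,0) blocked at (1,3)]
  WQ@(2,4): attacks (2,3) (3,4) (4,4) (1,4) (0,4) (3,3) (4,2) (1,3) [ray(0,-1) blocked at (2,3); ray(-1,-1) blocked at (1,3)]
  WB@(4,1): attacks (3,2) (2,3) (3,0) [ray(-1,1) blocked at (2,3); ray(-1,-1) blocked at (3,0)]
Union (22 distinct): (0,0) (0,1) (0,2) (0,4) (1,0) (1,1) (1,2) (1,3) (1,4) (2,0) (2,1) (2,2) (2,3) (2,4) (3,0) (3,1) (3,2) (3,3) (3,4) (4,2) (4,3) (4,4)

Answer: 22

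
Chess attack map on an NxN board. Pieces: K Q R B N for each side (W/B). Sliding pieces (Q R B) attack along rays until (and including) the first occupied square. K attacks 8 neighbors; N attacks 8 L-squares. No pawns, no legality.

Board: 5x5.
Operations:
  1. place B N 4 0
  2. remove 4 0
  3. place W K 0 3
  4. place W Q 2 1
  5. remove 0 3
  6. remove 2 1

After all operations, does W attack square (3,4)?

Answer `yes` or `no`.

Op 1: place BN@(4,0)
Op 2: remove (4,0)
Op 3: place WK@(0,3)
Op 4: place WQ@(2,1)
Op 5: remove (0,3)
Op 6: remove (2,1)
Per-piece attacks for W:
W attacks (3,4): no

Answer: no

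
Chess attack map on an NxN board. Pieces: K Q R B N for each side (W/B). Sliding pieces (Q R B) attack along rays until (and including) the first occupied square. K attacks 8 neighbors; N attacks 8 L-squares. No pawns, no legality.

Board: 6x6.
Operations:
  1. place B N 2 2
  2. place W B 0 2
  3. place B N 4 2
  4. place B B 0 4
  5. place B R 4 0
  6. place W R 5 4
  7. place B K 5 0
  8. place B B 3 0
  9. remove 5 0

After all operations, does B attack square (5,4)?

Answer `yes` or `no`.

Op 1: place BN@(2,2)
Op 2: place WB@(0,2)
Op 3: place BN@(4,2)
Op 4: place BB@(0,4)
Op 5: place BR@(4,0)
Op 6: place WR@(5,4)
Op 7: place BK@(5,0)
Op 8: place BB@(3,0)
Op 9: remove (5,0)
Per-piece attacks for B:
  BB@(0,4): attacks (1,5) (1,3) (2,2) [ray(1,-1) blocked at (2,2)]
  BN@(2,2): attacks (3,4) (4,3) (1,4) (0,3) (3,0) (4,1) (1,0) (0,1)
  BB@(3,0): attacks (4,1) (5,2) (2,1) (1,2) (0,3)
  BR@(4,0): attacks (4,1) (4,2) (5,0) (3,0) [ray(0,1) blocked at (4,2); ray(-1,0) blocked at (3,0)]
  BN@(4,2): attacks (5,4) (3,4) (2,3) (5,0) (3,0) (2,1)
B attacks (5,4): yes

Answer: yes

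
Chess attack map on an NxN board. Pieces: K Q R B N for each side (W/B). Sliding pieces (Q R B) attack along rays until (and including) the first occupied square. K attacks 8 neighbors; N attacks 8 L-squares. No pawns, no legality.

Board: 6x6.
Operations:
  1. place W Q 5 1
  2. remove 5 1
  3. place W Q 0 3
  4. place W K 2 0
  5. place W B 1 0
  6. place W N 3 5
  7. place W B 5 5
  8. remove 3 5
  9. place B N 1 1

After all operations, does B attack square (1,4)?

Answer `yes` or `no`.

Op 1: place WQ@(5,1)
Op 2: remove (5,1)
Op 3: place WQ@(0,3)
Op 4: place WK@(2,0)
Op 5: place WB@(1,0)
Op 6: place WN@(3,5)
Op 7: place WB@(5,5)
Op 8: remove (3,5)
Op 9: place BN@(1,1)
Per-piece attacks for B:
  BN@(1,1): attacks (2,3) (3,2) (0,3) (3,0)
B attacks (1,4): no

Answer: no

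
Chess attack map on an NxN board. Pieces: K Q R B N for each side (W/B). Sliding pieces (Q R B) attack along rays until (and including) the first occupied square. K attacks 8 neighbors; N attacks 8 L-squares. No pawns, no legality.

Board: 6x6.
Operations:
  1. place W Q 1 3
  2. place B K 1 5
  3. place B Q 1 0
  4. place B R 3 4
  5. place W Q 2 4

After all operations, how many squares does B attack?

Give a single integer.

Answer: 22

Derivation:
Op 1: place WQ@(1,3)
Op 2: place BK@(1,5)
Op 3: place BQ@(1,0)
Op 4: place BR@(3,4)
Op 5: place WQ@(2,4)
Per-piece attacks for B:
  BQ@(1,0): attacks (1,1) (1,2) (1,3) (2,0) (3,0) (4,0) (5,0) (0,0) (2,1) (3,2) (4,3) (5,4) (0,1) [ray(0,1) blocked at (1,3)]
  BK@(1,5): attacks (1,4) (2,5) (0,5) (2,4) (0,4)
  BR@(3,4): attacks (3,5) (3,3) (3,2) (3,1) (3,0) (4,4) (5,4) (2,4) [ray(-1,0) blocked at (2,4)]
Union (22 distinct): (0,0) (0,1) (0,4) (0,5) (1,1) (1,2) (1,3) (1,4) (2,0) (2,1) (2,4) (2,5) (3,0) (3,1) (3,2) (3,3) (3,5) (4,0) (4,3) (4,4) (5,0) (5,4)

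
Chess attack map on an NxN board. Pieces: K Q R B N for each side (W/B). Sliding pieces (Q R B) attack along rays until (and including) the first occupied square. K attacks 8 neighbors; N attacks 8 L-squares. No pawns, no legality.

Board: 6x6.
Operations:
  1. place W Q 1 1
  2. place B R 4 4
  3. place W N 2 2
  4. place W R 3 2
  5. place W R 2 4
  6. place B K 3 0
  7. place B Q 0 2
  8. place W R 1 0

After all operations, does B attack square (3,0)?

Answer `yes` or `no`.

Op 1: place WQ@(1,1)
Op 2: place BR@(4,4)
Op 3: place WN@(2,2)
Op 4: place WR@(3,2)
Op 5: place WR@(2,4)
Op 6: place BK@(3,0)
Op 7: place BQ@(0,2)
Op 8: place WR@(1,0)
Per-piece attacks for B:
  BQ@(0,2): attacks (0,3) (0,4) (0,5) (0,1) (0,0) (1,2) (2,2) (1,3) (2,4) (1,1) [ray(1,0) blocked at (2,2); ray(1,1) blocked at (2,4); ray(1,-1) blocked at (1,1)]
  BK@(3,0): attacks (3,1) (4,0) (2,0) (4,1) (2,1)
  BR@(4,4): attacks (4,5) (4,3) (4,2) (4,1) (4,0) (5,4) (3,4) (2,4) [ray(-1,0) blocked at (2,4)]
B attacks (3,0): no

Answer: no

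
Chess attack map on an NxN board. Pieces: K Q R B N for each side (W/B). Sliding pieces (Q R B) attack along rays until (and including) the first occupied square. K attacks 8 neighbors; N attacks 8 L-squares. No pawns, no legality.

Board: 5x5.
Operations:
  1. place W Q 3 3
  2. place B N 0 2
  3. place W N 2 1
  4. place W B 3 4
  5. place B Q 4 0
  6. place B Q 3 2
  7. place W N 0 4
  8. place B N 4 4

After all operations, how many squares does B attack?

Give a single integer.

Op 1: place WQ@(3,3)
Op 2: place BN@(0,2)
Op 3: place WN@(2,1)
Op 4: place WB@(3,4)
Op 5: place BQ@(4,0)
Op 6: place BQ@(3,2)
Op 7: place WN@(0,4)
Op 8: place BN@(4,4)
Per-piece attacks for B:
  BN@(0,2): attacks (1,4) (2,3) (1,0) (2,1)
  BQ@(3,2): attacks (3,3) (3,1) (3,0) (4,2) (2,2) (1,2) (0,2) (4,3) (4,1) (2,3) (1,4) (2,1) [ray(0,1) blocked at (3,3); ray(-1,0) blocked at (0,2); ray(-1,-1) blocked at (2,1)]
  BQ@(4,0): attacks (4,1) (4,2) (4,3) (4,4) (3,0) (2,0) (1,0) (0,0) (3,1) (2,2) (1,3) (0,4) [ray(0,1) blocked at (4,4); ray(-1,1) blocked at (0,4)]
  BN@(4,4): attacks (3,2) (2,3)
Union (19 distinct): (0,0) (0,2) (0,4) (1,0) (1,2) (1,3) (1,4) (2,0) (2,1) (2,2) (2,3) (3,0) (3,1) (3,2) (3,3) (4,1) (4,2) (4,3) (4,4)

Answer: 19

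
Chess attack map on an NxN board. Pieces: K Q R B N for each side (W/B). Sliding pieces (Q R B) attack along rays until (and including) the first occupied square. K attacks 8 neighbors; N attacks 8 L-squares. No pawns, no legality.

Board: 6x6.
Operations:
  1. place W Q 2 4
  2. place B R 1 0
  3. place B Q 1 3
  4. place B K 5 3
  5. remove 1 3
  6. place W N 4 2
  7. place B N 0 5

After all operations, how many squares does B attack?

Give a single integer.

Op 1: place WQ@(2,4)
Op 2: place BR@(1,0)
Op 3: place BQ@(1,3)
Op 4: place BK@(5,3)
Op 5: remove (1,3)
Op 6: place WN@(4,2)
Op 7: place BN@(0,5)
Per-piece attacks for B:
  BN@(0,5): attacks (1,3) (2,4)
  BR@(1,0): attacks (1,1) (1,2) (1,3) (1,4) (1,5) (2,0) (3,0) (4,0) (5,0) (0,0)
  BK@(5,3): attacks (5,4) (5,2) (4,3) (4,4) (4,2)
Union (16 distinct): (0,0) (1,1) (1,2) (1,3) (1,4) (1,5) (2,0) (2,4) (3,0) (4,0) (4,2) (4,3) (4,4) (5,0) (5,2) (5,4)

Answer: 16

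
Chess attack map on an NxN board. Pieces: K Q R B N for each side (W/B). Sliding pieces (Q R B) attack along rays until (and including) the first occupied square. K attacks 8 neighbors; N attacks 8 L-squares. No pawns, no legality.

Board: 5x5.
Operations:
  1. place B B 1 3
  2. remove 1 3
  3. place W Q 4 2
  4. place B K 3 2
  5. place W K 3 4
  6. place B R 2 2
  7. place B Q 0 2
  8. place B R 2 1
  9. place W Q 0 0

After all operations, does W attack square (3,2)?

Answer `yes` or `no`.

Answer: yes

Derivation:
Op 1: place BB@(1,3)
Op 2: remove (1,3)
Op 3: place WQ@(4,2)
Op 4: place BK@(3,2)
Op 5: place WK@(3,4)
Op 6: place BR@(2,2)
Op 7: place BQ@(0,2)
Op 8: place BR@(2,1)
Op 9: place WQ@(0,0)
Per-piece attacks for W:
  WQ@(0,0): attacks (0,1) (0,2) (1,0) (2,0) (3,0) (4,0) (1,1) (2,2) [ray(0,1) blocked at (0,2); ray(1,1) blocked at (2,2)]
  WK@(3,4): attacks (3,3) (4,4) (2,4) (4,3) (2,3)
  WQ@(4,2): attacks (4,3) (4,4) (4,1) (4,0) (3,2) (3,3) (2,4) (3,1) (2,0) [ray(-1,0) blocked at (3,2)]
W attacks (3,2): yes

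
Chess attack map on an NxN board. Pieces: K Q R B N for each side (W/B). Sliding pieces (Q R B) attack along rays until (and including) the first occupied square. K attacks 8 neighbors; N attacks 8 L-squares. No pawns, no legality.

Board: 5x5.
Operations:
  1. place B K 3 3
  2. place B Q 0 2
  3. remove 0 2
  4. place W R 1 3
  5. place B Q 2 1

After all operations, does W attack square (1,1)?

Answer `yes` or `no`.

Answer: yes

Derivation:
Op 1: place BK@(3,3)
Op 2: place BQ@(0,2)
Op 3: remove (0,2)
Op 4: place WR@(1,3)
Op 5: place BQ@(2,1)
Per-piece attacks for W:
  WR@(1,3): attacks (1,4) (1,2) (1,1) (1,0) (2,3) (3,3) (0,3) [ray(1,0) blocked at (3,3)]
W attacks (1,1): yes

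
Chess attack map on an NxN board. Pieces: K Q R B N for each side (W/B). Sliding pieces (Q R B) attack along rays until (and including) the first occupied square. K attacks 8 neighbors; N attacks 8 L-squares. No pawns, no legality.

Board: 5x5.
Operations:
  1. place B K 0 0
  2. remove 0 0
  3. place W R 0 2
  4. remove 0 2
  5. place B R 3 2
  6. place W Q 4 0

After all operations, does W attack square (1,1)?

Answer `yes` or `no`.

Op 1: place BK@(0,0)
Op 2: remove (0,0)
Op 3: place WR@(0,2)
Op 4: remove (0,2)
Op 5: place BR@(3,2)
Op 6: place WQ@(4,0)
Per-piece attacks for W:
  WQ@(4,0): attacks (4,1) (4,2) (4,3) (4,4) (3,0) (2,0) (1,0) (0,0) (3,1) (2,2) (1,3) (0,4)
W attacks (1,1): no

Answer: no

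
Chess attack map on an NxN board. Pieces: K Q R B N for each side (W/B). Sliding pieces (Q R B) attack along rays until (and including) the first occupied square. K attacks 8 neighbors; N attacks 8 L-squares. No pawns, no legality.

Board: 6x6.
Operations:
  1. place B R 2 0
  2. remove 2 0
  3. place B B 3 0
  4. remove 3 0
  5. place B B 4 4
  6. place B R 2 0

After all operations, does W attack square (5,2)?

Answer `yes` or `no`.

Answer: no

Derivation:
Op 1: place BR@(2,0)
Op 2: remove (2,0)
Op 3: place BB@(3,0)
Op 4: remove (3,0)
Op 5: place BB@(4,4)
Op 6: place BR@(2,0)
Per-piece attacks for W:
W attacks (5,2): no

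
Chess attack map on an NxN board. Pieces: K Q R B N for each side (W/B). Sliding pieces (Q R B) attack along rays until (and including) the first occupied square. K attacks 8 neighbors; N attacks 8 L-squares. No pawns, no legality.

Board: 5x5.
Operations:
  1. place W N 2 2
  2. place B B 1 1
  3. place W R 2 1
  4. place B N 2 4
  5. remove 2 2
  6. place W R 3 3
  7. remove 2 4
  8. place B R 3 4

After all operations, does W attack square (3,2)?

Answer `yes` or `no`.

Answer: yes

Derivation:
Op 1: place WN@(2,2)
Op 2: place BB@(1,1)
Op 3: place WR@(2,1)
Op 4: place BN@(2,4)
Op 5: remove (2,2)
Op 6: place WR@(3,3)
Op 7: remove (2,4)
Op 8: place BR@(3,4)
Per-piece attacks for W:
  WR@(2,1): attacks (2,2) (2,3) (2,4) (2,0) (3,1) (4,1) (1,1) [ray(-1,0) blocked at (1,1)]
  WR@(3,3): attacks (3,4) (3,2) (3,1) (3,0) (4,3) (2,3) (1,3) (0,3) [ray(0,1) blocked at (3,4)]
W attacks (3,2): yes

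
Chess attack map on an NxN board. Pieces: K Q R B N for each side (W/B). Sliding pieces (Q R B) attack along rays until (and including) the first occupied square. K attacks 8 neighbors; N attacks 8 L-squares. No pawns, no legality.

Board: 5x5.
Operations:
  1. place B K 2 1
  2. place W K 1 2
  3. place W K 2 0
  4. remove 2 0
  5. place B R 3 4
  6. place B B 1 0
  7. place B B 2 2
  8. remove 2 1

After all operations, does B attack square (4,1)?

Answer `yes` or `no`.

Op 1: place BK@(2,1)
Op 2: place WK@(1,2)
Op 3: place WK@(2,0)
Op 4: remove (2,0)
Op 5: place BR@(3,4)
Op 6: place BB@(1,0)
Op 7: place BB@(2,2)
Op 8: remove (2,1)
Per-piece attacks for B:
  BB@(1,0): attacks (2,1) (3,2) (4,3) (0,1)
  BB@(2,2): attacks (3,3) (4,4) (3,1) (4,0) (1,3) (0,4) (1,1) (0,0)
  BR@(3,4): attacks (3,3) (3,2) (3,1) (3,0) (4,4) (2,4) (1,4) (0,4)
B attacks (4,1): no

Answer: no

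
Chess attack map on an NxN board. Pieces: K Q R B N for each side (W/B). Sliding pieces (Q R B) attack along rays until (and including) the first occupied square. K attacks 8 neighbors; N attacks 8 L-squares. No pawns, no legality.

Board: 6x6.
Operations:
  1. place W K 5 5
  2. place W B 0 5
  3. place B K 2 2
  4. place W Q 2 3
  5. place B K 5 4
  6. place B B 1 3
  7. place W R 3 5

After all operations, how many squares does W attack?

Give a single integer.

Op 1: place WK@(5,5)
Op 2: place WB@(0,5)
Op 3: place BK@(2,2)
Op 4: place WQ@(2,3)
Op 5: place BK@(5,4)
Op 6: place BB@(1,3)
Op 7: place WR@(3,5)
Per-piece attacks for W:
  WB@(0,5): attacks (1,4) (2,3) [ray(1,-1) blocked at (2,3)]
  WQ@(2,3): attacks (2,4) (2,5) (2,2) (3,3) (4,3) (5,3) (1,3) (3,4) (4,5) (3,2) (4,1) (5,0) (1,4) (0,5) (1,2) (0,1) [ray(0,-1) blocked at (2,2); ray(-1,0) blocked at (1,3); ray(-1,1) blocked at (0,5)]
  WR@(3,5): attacks (3,4) (3,3) (3,2) (3,1) (3,0) (4,5) (5,5) (2,5) (1,5) (0,5) [ray(1,0) blocked at (5,5); ray(-1,0) blocked at (0,5)]
  WK@(5,5): attacks (5,4) (4,5) (4,4)
Union (23 distinct): (0,1) (0,5) (1,2) (1,3) (1,4) (1,5) (2,2) (2,3) (2,4) (2,5) (3,0) (3,1) (3,2) (3,3) (3,4) (4,1) (4,3) (4,4) (4,5) (5,0) (5,3) (5,4) (5,5)

Answer: 23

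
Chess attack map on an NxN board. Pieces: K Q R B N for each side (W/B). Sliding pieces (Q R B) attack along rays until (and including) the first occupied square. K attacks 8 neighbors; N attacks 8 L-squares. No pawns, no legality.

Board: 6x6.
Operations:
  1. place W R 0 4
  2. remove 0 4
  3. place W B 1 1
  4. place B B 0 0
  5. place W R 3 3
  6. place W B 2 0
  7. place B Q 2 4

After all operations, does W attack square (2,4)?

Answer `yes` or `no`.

Op 1: place WR@(0,4)
Op 2: remove (0,4)
Op 3: place WB@(1,1)
Op 4: place BB@(0,0)
Op 5: place WR@(3,3)
Op 6: place WB@(2,0)
Op 7: place BQ@(2,4)
Per-piece attacks for W:
  WB@(1,1): attacks (2,2) (3,3) (2,0) (0,2) (0,0) [ray(1,1) blocked at (3,3); ray(1,-1) blocked at (2,0); ray(-1,-1) blocked at (0,0)]
  WB@(2,0): attacks (3,1) (4,2) (5,3) (1,1) [ray(-1,1) blocked at (1,1)]
  WR@(3,3): attacks (3,4) (3,5) (3,2) (3,1) (3,0) (4,3) (5,3) (2,3) (1,3) (0,3)
W attacks (2,4): no

Answer: no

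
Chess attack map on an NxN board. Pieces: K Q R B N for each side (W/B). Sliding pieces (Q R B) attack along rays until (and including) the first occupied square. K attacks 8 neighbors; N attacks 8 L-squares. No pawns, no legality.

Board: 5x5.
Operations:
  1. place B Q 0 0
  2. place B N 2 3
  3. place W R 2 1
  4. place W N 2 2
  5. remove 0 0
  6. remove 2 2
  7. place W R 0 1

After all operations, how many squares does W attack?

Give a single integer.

Answer: 12

Derivation:
Op 1: place BQ@(0,0)
Op 2: place BN@(2,3)
Op 3: place WR@(2,1)
Op 4: place WN@(2,2)
Op 5: remove (0,0)
Op 6: remove (2,2)
Op 7: place WR@(0,1)
Per-piece attacks for W:
  WR@(0,1): attacks (0,2) (0,3) (0,4) (0,0) (1,1) (2,1) [ray(1,0) blocked at (2,1)]
  WR@(2,1): attacks (2,2) (2,3) (2,0) (3,1) (4,1) (1,1) (0,1) [ray(0,1) blocked at (2,3); ray(-1,0) blocked at (0,1)]
Union (12 distinct): (0,0) (0,1) (0,2) (0,3) (0,4) (1,1) (2,0) (2,1) (2,2) (2,3) (3,1) (4,1)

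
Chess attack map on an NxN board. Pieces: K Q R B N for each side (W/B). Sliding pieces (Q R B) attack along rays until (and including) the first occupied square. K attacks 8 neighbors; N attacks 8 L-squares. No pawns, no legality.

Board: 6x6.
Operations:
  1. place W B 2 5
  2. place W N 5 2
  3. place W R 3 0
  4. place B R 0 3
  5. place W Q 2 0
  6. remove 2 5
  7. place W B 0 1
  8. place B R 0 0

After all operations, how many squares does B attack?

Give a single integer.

Op 1: place WB@(2,5)
Op 2: place WN@(5,2)
Op 3: place WR@(3,0)
Op 4: place BR@(0,3)
Op 5: place WQ@(2,0)
Op 6: remove (2,5)
Op 7: place WB@(0,1)
Op 8: place BR@(0,0)
Per-piece attacks for B:
  BR@(0,0): attacks (0,1) (1,0) (2,0) [ray(0,1) blocked at (0,1); ray(1,0) blocked at (2,0)]
  BR@(0,3): attacks (0,4) (0,5) (0,2) (0,1) (1,3) (2,3) (3,3) (4,3) (5,3) [ray(0,-1) blocked at (0,1)]
Union (11 distinct): (0,1) (0,2) (0,4) (0,5) (1,0) (1,3) (2,0) (2,3) (3,3) (4,3) (5,3)

Answer: 11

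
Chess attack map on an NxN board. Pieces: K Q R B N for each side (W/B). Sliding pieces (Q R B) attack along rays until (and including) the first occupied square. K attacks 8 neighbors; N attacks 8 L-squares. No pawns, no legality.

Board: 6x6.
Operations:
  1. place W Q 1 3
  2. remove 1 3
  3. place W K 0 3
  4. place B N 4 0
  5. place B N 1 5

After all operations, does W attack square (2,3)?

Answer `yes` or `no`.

Op 1: place WQ@(1,3)
Op 2: remove (1,3)
Op 3: place WK@(0,3)
Op 4: place BN@(4,0)
Op 5: place BN@(1,5)
Per-piece attacks for W:
  WK@(0,3): attacks (0,4) (0,2) (1,3) (1,4) (1,2)
W attacks (2,3): no

Answer: no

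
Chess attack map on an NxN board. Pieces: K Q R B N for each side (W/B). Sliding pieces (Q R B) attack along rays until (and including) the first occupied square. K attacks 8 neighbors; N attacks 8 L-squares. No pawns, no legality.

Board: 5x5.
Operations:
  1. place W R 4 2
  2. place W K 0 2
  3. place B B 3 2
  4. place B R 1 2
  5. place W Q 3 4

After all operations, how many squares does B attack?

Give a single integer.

Op 1: place WR@(4,2)
Op 2: place WK@(0,2)
Op 3: place BB@(3,2)
Op 4: place BR@(1,2)
Op 5: place WQ@(3,4)
Per-piece attacks for B:
  BR@(1,2): attacks (1,3) (1,4) (1,1) (1,0) (2,2) (3,2) (0,2) [ray(1,0) blocked at (3,2); ray(-1,0) blocked at (0,2)]
  BB@(3,2): attacks (4,3) (4,1) (2,3) (1,4) (2,1) (1,0)
Union (11 distinct): (0,2) (1,0) (1,1) (1,3) (1,4) (2,1) (2,2) (2,3) (3,2) (4,1) (4,3)

Answer: 11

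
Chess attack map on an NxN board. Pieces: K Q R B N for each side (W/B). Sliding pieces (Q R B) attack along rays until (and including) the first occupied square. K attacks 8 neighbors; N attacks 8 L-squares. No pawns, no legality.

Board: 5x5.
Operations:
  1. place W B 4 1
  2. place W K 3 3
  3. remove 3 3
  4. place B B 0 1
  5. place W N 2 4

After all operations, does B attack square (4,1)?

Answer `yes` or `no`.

Answer: no

Derivation:
Op 1: place WB@(4,1)
Op 2: place WK@(3,3)
Op 3: remove (3,3)
Op 4: place BB@(0,1)
Op 5: place WN@(2,4)
Per-piece attacks for B:
  BB@(0,1): attacks (1,2) (2,3) (3,4) (1,0)
B attacks (4,1): no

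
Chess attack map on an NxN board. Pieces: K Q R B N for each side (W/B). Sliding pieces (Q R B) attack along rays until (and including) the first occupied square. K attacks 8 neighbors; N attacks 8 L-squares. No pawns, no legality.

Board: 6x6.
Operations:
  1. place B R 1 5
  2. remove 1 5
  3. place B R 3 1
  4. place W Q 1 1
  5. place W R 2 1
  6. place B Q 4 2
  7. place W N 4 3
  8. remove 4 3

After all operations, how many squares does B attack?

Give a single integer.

Answer: 20

Derivation:
Op 1: place BR@(1,5)
Op 2: remove (1,5)
Op 3: place BR@(3,1)
Op 4: place WQ@(1,1)
Op 5: place WR@(2,1)
Op 6: place BQ@(4,2)
Op 7: place WN@(4,3)
Op 8: remove (4,3)
Per-piece attacks for B:
  BR@(3,1): attacks (3,2) (3,3) (3,4) (3,5) (3,0) (4,1) (5,1) (2,1) [ray(-1,0) blocked at (2,1)]
  BQ@(4,2): attacks (4,3) (4,4) (4,5) (4,1) (4,0) (5,2) (3,2) (2,2) (1,2) (0,2) (5,3) (5,1) (3,3) (2,4) (1,5) (3,1) [ray(-1,-1) blocked at (3,1)]
Union (20 distinct): (0,2) (1,2) (1,5) (2,1) (2,2) (2,4) (3,0) (3,1) (3,2) (3,3) (3,4) (3,5) (4,0) (4,1) (4,3) (4,4) (4,5) (5,1) (5,2) (5,3)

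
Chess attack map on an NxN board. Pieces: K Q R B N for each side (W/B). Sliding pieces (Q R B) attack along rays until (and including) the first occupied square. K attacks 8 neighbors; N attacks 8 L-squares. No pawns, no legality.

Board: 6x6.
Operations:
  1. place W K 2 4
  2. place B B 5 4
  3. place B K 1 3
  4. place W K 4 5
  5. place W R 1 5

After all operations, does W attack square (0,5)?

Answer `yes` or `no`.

Op 1: place WK@(2,4)
Op 2: place BB@(5,4)
Op 3: place BK@(1,3)
Op 4: place WK@(4,5)
Op 5: place WR@(1,5)
Per-piece attacks for W:
  WR@(1,5): attacks (1,4) (1,3) (2,5) (3,5) (4,5) (0,5) [ray(0,-1) blocked at (1,3); ray(1,0) blocked at (4,5)]
  WK@(2,4): attacks (2,5) (2,3) (3,4) (1,4) (3,5) (3,3) (1,5) (1,3)
  WK@(4,5): attacks (4,4) (5,5) (3,5) (5,4) (3,4)
W attacks (0,5): yes

Answer: yes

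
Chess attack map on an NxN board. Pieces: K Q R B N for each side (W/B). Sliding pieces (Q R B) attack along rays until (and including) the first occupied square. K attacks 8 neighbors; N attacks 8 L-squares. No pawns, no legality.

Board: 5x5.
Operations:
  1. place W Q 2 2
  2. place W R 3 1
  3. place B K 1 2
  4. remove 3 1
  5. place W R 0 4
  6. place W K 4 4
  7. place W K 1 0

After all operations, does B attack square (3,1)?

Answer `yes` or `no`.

Answer: no

Derivation:
Op 1: place WQ@(2,2)
Op 2: place WR@(3,1)
Op 3: place BK@(1,2)
Op 4: remove (3,1)
Op 5: place WR@(0,4)
Op 6: place WK@(4,4)
Op 7: place WK@(1,0)
Per-piece attacks for B:
  BK@(1,2): attacks (1,3) (1,1) (2,2) (0,2) (2,3) (2,1) (0,3) (0,1)
B attacks (3,1): no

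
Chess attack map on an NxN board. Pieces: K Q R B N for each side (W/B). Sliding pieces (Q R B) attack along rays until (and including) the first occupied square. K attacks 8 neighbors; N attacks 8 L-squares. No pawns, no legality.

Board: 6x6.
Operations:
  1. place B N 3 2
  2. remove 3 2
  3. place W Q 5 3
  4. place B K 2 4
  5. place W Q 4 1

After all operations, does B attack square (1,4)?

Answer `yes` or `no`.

Answer: yes

Derivation:
Op 1: place BN@(3,2)
Op 2: remove (3,2)
Op 3: place WQ@(5,3)
Op 4: place BK@(2,4)
Op 5: place WQ@(4,1)
Per-piece attacks for B:
  BK@(2,4): attacks (2,5) (2,3) (3,4) (1,4) (3,5) (3,3) (1,5) (1,3)
B attacks (1,4): yes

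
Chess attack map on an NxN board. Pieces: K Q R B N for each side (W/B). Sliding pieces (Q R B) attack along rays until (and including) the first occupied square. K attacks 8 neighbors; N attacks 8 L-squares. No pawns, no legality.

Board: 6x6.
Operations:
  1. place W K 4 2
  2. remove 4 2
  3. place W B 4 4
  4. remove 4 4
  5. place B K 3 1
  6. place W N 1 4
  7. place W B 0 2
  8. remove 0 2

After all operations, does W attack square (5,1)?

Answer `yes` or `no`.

Answer: no

Derivation:
Op 1: place WK@(4,2)
Op 2: remove (4,2)
Op 3: place WB@(4,4)
Op 4: remove (4,4)
Op 5: place BK@(3,1)
Op 6: place WN@(1,4)
Op 7: place WB@(0,2)
Op 8: remove (0,2)
Per-piece attacks for W:
  WN@(1,4): attacks (3,5) (2,2) (3,3) (0,2)
W attacks (5,1): no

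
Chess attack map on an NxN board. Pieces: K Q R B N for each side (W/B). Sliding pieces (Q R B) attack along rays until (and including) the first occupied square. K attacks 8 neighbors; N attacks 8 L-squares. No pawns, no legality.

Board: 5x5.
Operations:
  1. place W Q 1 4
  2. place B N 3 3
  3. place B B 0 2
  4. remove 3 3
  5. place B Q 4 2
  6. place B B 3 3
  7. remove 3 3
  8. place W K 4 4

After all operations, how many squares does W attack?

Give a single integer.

Op 1: place WQ@(1,4)
Op 2: place BN@(3,3)
Op 3: place BB@(0,2)
Op 4: remove (3,3)
Op 5: place BQ@(4,2)
Op 6: place BB@(3,3)
Op 7: remove (3,3)
Op 8: place WK@(4,4)
Per-piece attacks for W:
  WQ@(1,4): attacks (1,3) (1,2) (1,1) (1,0) (2,4) (3,4) (4,4) (0,4) (2,3) (3,2) (4,1) (0,3) [ray(1,0) blocked at (4,4)]
  WK@(4,4): attacks (4,3) (3,4) (3,3)
Union (14 distinct): (0,3) (0,4) (1,0) (1,1) (1,2) (1,3) (2,3) (2,4) (3,2) (3,3) (3,4) (4,1) (4,3) (4,4)

Answer: 14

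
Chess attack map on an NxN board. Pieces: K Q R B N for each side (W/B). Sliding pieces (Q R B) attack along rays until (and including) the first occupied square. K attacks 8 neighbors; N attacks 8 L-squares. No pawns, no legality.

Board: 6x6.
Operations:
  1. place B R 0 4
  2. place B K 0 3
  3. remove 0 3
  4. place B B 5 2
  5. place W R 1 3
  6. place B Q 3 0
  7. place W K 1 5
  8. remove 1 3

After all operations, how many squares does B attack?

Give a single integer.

Answer: 25

Derivation:
Op 1: place BR@(0,4)
Op 2: place BK@(0,3)
Op 3: remove (0,3)
Op 4: place BB@(5,2)
Op 5: place WR@(1,3)
Op 6: place BQ@(3,0)
Op 7: place WK@(1,5)
Op 8: remove (1,3)
Per-piece attacks for B:
  BR@(0,4): attacks (0,5) (0,3) (0,2) (0,1) (0,0) (1,4) (2,4) (3,4) (4,4) (5,4)
  BQ@(3,0): attacks (3,1) (3,2) (3,3) (3,4) (3,5) (4,0) (5,0) (2,0) (1,0) (0,0) (4,1) (5,2) (2,1) (1,2) (0,3) [ray(1,1) blocked at (5,2)]
  BB@(5,2): attacks (4,3) (3,4) (2,5) (4,1) (3,0) [ray(-1,-1) blocked at (3,0)]
Union (25 distinct): (0,0) (0,1) (0,2) (0,3) (0,5) (1,0) (1,2) (1,4) (2,0) (2,1) (2,4) (2,5) (3,0) (3,1) (3,2) (3,3) (3,4) (3,5) (4,0) (4,1) (4,3) (4,4) (5,0) (5,2) (5,4)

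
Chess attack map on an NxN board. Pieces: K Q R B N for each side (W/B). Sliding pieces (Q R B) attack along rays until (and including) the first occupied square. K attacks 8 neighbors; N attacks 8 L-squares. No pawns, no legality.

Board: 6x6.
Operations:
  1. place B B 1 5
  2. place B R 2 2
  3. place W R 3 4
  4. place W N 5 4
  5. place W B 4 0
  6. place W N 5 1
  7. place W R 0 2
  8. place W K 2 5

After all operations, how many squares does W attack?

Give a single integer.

Op 1: place BB@(1,5)
Op 2: place BR@(2,2)
Op 3: place WR@(3,4)
Op 4: place WN@(5,4)
Op 5: place WB@(4,0)
Op 6: place WN@(5,1)
Op 7: place WR@(0,2)
Op 8: place WK@(2,5)
Per-piece attacks for W:
  WR@(0,2): attacks (0,3) (0,4) (0,5) (0,1) (0,0) (1,2) (2,2) [ray(1,0) blocked at (2,2)]
  WK@(2,5): attacks (2,4) (3,5) (1,5) (3,4) (1,4)
  WR@(3,4): attacks (3,5) (3,3) (3,2) (3,1) (3,0) (4,4) (5,4) (2,4) (1,4) (0,4) [ray(1,0) blocked at (5,4)]
  WB@(4,0): attacks (5,1) (3,1) (2,2) [ray(1,1) blocked at (5,1); ray(-1,1) blocked at (2,2)]
  WN@(5,1): attacks (4,3) (3,2) (3,0)
  WN@(5,4): attacks (3,5) (4,2) (3,3)
Union (21 distinct): (0,0) (0,1) (0,3) (0,4) (0,5) (1,2) (1,4) (1,5) (2,2) (2,4) (3,0) (3,1) (3,2) (3,3) (3,4) (3,5) (4,2) (4,3) (4,4) (5,1) (5,4)

Answer: 21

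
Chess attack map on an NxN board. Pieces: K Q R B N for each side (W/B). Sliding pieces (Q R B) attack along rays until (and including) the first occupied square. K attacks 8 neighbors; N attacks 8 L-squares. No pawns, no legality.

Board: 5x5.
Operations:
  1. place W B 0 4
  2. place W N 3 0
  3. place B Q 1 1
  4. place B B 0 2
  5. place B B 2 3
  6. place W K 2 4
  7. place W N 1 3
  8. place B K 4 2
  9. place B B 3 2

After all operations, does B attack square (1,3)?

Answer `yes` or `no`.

Op 1: place WB@(0,4)
Op 2: place WN@(3,0)
Op 3: place BQ@(1,1)
Op 4: place BB@(0,2)
Op 5: place BB@(2,3)
Op 6: place WK@(2,4)
Op 7: place WN@(1,3)
Op 8: place BK@(4,2)
Op 9: place BB@(3,2)
Per-piece attacks for B:
  BB@(0,2): attacks (1,3) (1,1) [ray(1,1) blocked at (1,3); ray(1,-1) blocked at (1,1)]
  BQ@(1,1): attacks (1,2) (1,3) (1,0) (2,1) (3,1) (4,1) (0,1) (2,2) (3,3) (4,4) (2,0) (0,2) (0,0) [ray(0,1) blocked at (1,3); ray(-1,1) blocked at (0,2)]
  BB@(2,3): attacks (3,4) (3,2) (1,4) (1,2) (0,1) [ray(1,-1) blocked at (3,2)]
  BB@(3,2): attacks (4,3) (4,1) (2,3) (2,1) (1,0) [ray(-1,1) blocked at (2,3)]
  BK@(4,2): attacks (4,3) (4,1) (3,2) (3,3) (3,1)
B attacks (1,3): yes

Answer: yes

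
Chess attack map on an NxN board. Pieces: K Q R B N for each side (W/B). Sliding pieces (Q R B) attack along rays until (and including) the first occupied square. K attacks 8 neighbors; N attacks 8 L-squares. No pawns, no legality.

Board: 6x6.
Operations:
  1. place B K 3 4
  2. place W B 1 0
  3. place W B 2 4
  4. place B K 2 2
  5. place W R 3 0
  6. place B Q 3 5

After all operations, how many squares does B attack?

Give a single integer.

Op 1: place BK@(3,4)
Op 2: place WB@(1,0)
Op 3: place WB@(2,4)
Op 4: place BK@(2,2)
Op 5: place WR@(3,0)
Op 6: place BQ@(3,5)
Per-piece attacks for B:
  BK@(2,2): attacks (2,3) (2,1) (3,2) (1,2) (3,3) (3,1) (1,3) (1,1)
  BK@(3,4): attacks (3,5) (3,3) (4,4) (2,4) (4,5) (4,3) (2,5) (2,3)
  BQ@(3,5): attacks (3,4) (4,5) (5,5) (2,5) (1,5) (0,5) (4,4) (5,3) (2,4) [ray(0,-1) blocked at (3,4); ray(-1,-1) blocked at (2,4)]
Union (19 distinct): (0,5) (1,1) (1,2) (1,3) (1,5) (2,1) (2,3) (2,4) (2,5) (3,1) (3,2) (3,3) (3,4) (3,5) (4,3) (4,4) (4,5) (5,3) (5,5)

Answer: 19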